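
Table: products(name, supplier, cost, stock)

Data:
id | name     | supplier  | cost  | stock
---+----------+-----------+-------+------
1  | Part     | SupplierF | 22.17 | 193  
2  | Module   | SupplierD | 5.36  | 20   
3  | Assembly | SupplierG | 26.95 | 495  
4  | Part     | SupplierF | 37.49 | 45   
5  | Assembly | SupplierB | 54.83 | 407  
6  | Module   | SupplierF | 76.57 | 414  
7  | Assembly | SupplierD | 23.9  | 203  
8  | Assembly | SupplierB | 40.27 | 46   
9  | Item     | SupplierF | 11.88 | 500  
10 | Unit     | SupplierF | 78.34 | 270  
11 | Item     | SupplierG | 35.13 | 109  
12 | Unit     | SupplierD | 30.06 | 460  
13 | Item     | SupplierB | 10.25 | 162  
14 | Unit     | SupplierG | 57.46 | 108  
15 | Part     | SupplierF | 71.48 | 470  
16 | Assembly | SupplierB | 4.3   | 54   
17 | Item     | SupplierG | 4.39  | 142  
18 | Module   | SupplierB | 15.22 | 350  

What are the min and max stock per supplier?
SELECT supplier, MIN(stock), MAX(stock)
FROM products
GROUP BY supplier

Result:
  SupplierB: min=46, max=407
  SupplierD: min=20, max=460
  SupplierF: min=45, max=500
  SupplierG: min=108, max=495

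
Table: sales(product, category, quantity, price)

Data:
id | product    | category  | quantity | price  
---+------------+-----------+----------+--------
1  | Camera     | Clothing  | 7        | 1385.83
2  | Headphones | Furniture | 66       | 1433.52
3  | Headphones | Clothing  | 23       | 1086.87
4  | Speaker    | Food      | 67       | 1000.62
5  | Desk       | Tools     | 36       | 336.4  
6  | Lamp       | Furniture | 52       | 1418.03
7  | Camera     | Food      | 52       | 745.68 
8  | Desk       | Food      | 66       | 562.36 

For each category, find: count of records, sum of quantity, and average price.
SELECT category,
       COUNT(*) as cnt,
       SUM(quantity) as total_quantity,
       AVG(price) as avg_price
FROM sales
GROUP BY category

Result:
  Clothing: 2 records, 30 total quantity, 1236.35 avg price
  Food: 3 records, 185 total quantity, 769.55 avg price
  Furniture: 2 records, 118 total quantity, 1425.78 avg price
  Tools: 1 records, 36 total quantity, 336.40 avg price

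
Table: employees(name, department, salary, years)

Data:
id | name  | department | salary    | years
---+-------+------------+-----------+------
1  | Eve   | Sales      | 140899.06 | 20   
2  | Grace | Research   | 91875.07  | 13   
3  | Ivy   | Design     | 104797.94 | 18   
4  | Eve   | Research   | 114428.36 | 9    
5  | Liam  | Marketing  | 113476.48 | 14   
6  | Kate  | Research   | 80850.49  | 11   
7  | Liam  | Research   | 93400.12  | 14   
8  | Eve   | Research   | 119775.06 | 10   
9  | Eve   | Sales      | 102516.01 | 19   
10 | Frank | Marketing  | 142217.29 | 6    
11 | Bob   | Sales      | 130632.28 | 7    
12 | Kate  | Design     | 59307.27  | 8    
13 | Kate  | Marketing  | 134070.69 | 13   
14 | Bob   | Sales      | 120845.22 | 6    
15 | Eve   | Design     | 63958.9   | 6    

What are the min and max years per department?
SELECT department, MIN(years), MAX(years)
FROM employees
GROUP BY department

Result:
  Design: min=6, max=18
  Marketing: min=6, max=14
  Research: min=9, max=14
  Sales: min=6, max=20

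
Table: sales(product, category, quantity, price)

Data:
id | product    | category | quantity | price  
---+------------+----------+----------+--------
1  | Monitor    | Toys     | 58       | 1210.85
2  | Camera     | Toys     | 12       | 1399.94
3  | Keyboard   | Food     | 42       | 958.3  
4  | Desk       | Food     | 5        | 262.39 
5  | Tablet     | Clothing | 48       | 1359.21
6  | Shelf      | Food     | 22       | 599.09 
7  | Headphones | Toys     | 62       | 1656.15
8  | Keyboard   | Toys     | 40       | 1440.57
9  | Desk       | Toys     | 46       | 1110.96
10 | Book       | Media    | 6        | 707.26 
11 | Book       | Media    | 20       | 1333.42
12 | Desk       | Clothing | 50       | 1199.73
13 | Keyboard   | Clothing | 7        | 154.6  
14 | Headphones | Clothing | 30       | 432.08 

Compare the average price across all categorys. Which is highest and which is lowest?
SELECT category, AVG(price)
FROM sales
GROUP BY category
ORDER BY AVG(price)

All groups:
  Food: 606.59
  Clothing: 786.41
  Media: 1020.34
  Toys: 1363.69

Highest: Toys (1363.69)
Lowest: Food (606.59)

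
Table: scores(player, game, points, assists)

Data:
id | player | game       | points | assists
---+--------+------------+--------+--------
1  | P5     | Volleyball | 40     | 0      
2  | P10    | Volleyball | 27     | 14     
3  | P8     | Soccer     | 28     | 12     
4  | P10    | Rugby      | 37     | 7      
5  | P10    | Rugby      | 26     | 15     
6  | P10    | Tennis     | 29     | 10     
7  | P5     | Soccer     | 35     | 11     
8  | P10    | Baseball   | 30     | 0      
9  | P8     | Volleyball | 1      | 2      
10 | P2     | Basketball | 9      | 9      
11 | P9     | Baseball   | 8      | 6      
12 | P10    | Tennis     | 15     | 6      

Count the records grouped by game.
SELECT game, COUNT(*) as count
FROM scores
GROUP BY game

Result:
  Baseball: 2
  Basketball: 1
  Rugby: 2
  Soccer: 2
  Tennis: 2
  Volleyball: 3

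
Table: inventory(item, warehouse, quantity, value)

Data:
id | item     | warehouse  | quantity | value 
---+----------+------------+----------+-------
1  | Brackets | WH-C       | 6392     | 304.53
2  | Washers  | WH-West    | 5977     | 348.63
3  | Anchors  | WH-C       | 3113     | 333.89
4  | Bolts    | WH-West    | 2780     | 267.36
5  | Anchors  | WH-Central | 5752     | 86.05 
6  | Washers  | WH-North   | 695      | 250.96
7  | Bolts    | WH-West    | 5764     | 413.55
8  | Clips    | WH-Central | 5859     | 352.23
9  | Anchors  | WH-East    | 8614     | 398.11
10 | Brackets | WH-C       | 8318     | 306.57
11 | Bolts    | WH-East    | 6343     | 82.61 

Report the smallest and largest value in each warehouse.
SELECT warehouse, MIN(value), MAX(value)
FROM inventory
GROUP BY warehouse

Result:
  WH-C: min=304.53, max=333.89
  WH-Central: min=86.05, max=352.23
  WH-East: min=82.61, max=398.11
  WH-North: min=250.96, max=250.96
  WH-West: min=267.36, max=413.55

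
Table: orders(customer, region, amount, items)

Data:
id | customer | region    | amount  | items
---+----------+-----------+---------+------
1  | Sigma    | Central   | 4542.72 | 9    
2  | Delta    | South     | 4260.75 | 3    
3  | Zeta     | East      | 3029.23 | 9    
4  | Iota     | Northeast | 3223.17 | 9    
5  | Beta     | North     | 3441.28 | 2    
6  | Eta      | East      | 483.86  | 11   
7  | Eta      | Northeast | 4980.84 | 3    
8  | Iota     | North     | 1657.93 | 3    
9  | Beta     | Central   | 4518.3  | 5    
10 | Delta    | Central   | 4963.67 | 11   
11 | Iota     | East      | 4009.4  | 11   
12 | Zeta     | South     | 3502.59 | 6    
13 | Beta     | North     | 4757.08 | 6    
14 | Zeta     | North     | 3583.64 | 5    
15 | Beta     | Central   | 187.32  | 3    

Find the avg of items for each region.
SELECT region, AVG(items) as result
FROM orders
GROUP BY region

Result:
  Central: 7.00
  East: 10.33
  North: 4.00
  Northeast: 6.00
  South: 4.50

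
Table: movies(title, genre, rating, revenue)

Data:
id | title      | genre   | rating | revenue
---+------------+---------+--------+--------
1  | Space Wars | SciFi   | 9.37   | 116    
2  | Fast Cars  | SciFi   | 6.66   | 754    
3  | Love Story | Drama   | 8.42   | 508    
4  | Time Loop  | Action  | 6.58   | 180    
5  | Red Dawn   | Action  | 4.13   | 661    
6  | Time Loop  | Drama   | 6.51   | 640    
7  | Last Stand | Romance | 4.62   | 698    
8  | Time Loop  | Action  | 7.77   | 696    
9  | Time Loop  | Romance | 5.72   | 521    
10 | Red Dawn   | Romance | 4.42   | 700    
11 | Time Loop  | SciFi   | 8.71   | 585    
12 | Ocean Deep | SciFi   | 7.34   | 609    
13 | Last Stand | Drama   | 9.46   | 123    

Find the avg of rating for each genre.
SELECT genre, AVG(rating) as result
FROM movies
GROUP BY genre

Result:
  Action: 6.16
  Drama: 8.13
  Romance: 4.92
  SciFi: 8.02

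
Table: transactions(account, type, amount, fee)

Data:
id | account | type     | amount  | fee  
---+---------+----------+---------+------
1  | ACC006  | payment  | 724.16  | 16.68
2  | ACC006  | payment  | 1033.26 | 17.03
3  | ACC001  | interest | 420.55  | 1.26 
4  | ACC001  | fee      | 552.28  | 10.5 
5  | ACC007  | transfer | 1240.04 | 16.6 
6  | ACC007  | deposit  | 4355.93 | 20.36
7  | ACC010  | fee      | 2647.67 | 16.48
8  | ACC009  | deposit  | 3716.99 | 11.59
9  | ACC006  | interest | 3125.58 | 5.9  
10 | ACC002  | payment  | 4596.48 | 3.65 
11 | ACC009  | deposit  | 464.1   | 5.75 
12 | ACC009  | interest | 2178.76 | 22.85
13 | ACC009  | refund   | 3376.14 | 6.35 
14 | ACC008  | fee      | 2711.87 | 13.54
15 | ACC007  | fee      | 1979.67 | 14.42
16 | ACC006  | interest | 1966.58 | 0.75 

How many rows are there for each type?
SELECT type, COUNT(*) as count
FROM transactions
GROUP BY type

Result:
  deposit: 3
  fee: 4
  interest: 4
  payment: 3
  refund: 1
  transfer: 1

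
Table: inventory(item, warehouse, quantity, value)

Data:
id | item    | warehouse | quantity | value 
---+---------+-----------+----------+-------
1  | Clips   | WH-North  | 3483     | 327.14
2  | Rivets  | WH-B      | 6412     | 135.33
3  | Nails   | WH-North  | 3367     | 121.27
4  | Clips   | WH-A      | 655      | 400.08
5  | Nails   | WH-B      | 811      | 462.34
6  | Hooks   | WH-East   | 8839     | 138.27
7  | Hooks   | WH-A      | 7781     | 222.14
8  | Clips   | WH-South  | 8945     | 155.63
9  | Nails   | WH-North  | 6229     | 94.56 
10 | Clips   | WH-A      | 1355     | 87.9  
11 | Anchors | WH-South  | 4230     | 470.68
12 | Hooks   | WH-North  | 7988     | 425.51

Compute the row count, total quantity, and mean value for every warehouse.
SELECT warehouse,
       COUNT(*) as cnt,
       SUM(quantity) as total_quantity,
       AVG(value) as avg_value
FROM inventory
GROUP BY warehouse

Result:
  WH-A: 3 records, 9791 total quantity, 236.71 avg value
  WH-B: 2 records, 7223 total quantity, 298.84 avg value
  WH-East: 1 records, 8839 total quantity, 138.27 avg value
  WH-North: 4 records, 21067 total quantity, 242.12 avg value
  WH-South: 2 records, 13175 total quantity, 313.16 avg value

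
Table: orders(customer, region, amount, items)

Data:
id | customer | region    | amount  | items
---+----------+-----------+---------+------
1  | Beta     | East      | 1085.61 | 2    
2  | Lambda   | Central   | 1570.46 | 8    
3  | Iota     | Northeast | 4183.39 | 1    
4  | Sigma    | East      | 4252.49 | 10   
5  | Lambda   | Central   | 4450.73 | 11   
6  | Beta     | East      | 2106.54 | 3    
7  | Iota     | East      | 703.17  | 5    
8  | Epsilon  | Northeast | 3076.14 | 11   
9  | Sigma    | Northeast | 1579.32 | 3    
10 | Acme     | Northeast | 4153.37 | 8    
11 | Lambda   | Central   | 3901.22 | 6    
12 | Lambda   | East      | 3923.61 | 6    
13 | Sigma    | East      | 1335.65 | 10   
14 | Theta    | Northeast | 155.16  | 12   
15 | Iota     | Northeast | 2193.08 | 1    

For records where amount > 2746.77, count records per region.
SELECT region, COUNT(*)
FROM orders
WHERE amount > 2746.77
GROUP BY region

Note: WHERE filters rows before grouping.

Result:
  Central: 2
  East: 2
  Northeast: 3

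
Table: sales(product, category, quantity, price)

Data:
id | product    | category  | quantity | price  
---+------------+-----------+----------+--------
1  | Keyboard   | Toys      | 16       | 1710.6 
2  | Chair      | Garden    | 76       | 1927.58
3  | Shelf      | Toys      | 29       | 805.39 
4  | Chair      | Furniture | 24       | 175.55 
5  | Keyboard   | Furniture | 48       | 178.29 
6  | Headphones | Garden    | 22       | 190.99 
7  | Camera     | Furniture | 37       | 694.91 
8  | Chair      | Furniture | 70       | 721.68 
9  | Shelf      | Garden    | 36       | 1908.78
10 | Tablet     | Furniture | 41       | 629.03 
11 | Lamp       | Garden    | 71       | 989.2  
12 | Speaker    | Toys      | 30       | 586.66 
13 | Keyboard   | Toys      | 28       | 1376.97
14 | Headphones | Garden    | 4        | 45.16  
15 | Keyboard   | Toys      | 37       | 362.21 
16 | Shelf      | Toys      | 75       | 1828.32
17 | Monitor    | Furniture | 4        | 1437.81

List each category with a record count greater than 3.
SELECT category, COUNT(*) as cnt
FROM sales
GROUP BY category
HAVING COUNT(*) > 3

Result:
  Furniture: 6
  Garden: 5
  Toys: 6

Note: HAVING filters groups after aggregation, WHERE filters rows before.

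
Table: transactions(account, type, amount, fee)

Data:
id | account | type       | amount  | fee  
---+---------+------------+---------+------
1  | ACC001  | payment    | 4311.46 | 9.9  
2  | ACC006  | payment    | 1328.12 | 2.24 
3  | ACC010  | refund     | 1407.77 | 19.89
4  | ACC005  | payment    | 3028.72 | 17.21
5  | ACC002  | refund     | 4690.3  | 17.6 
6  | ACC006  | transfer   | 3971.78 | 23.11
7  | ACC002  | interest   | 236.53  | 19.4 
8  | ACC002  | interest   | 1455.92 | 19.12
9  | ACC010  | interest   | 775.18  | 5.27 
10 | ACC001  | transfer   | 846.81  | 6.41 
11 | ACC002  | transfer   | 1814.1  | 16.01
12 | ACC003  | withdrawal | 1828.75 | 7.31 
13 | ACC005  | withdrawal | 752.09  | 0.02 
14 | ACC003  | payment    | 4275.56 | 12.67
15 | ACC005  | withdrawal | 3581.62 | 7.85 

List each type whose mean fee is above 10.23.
SELECT type, AVG(fee)
FROM transactions
GROUP BY type
HAVING AVG(fee) > 10.23

Result:
  interest: avg=14.60
  payment: avg=10.51
  refund: avg=18.75
  transfer: avg=15.18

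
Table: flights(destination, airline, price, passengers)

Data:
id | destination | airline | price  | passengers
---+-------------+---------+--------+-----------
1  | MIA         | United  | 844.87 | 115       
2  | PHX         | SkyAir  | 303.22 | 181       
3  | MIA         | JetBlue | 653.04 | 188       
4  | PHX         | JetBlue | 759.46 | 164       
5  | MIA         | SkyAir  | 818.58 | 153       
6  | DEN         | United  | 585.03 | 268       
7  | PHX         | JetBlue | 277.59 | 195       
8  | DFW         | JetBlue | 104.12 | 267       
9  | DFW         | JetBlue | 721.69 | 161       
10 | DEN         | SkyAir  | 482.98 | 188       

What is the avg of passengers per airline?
SELECT airline, AVG(passengers) as result
FROM flights
GROUP BY airline

Result:
  JetBlue: 195.00
  SkyAir: 174.00
  United: 191.50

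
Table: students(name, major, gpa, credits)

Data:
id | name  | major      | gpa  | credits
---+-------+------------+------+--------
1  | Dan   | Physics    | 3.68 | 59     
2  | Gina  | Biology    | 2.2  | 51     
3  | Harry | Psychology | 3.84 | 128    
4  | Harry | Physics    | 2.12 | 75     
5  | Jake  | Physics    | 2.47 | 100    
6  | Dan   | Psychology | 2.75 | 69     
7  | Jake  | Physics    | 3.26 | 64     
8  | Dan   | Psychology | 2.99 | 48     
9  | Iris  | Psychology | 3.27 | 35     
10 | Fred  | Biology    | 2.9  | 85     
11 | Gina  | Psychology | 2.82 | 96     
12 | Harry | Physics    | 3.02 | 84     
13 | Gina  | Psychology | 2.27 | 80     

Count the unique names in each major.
SELECT major, COUNT(DISTINCT name)
FROM students
GROUP BY major

Result:
  Biology: 2 distinct
  Physics: 3 distinct
  Psychology: 4 distinct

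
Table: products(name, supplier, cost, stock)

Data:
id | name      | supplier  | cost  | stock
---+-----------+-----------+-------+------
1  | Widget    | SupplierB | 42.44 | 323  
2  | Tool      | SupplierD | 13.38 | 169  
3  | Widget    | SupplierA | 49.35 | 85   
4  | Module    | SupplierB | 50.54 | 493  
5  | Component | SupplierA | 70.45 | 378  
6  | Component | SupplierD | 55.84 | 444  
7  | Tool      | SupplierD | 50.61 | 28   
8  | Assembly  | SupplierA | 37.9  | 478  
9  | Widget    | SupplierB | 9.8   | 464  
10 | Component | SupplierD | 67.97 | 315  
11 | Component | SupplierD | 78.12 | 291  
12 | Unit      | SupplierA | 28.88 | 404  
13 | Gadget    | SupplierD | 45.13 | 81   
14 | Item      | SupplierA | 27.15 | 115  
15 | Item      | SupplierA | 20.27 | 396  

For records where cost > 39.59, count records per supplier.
SELECT supplier, COUNT(*)
FROM products
WHERE cost > 39.59
GROUP BY supplier

Note: WHERE filters rows before grouping.

Result:
  SupplierA: 2
  SupplierB: 2
  SupplierD: 5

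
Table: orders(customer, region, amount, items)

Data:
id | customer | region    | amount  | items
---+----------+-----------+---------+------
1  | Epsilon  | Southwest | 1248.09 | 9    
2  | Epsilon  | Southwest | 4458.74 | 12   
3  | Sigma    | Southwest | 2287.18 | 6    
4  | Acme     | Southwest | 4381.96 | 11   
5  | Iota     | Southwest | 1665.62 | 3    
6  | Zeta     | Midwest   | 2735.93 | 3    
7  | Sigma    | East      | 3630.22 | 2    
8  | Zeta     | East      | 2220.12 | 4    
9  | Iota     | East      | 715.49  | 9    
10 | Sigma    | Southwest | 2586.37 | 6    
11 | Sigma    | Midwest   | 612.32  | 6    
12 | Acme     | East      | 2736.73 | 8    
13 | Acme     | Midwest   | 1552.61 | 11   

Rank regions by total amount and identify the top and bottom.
SELECT region, SUM(amount)
FROM orders
GROUP BY region
ORDER BY SUM(amount)

All groups:
  Midwest: 4900.86
  East: 9302.56
  Southwest: 16627.96

Highest: Southwest (16627.96)
Lowest: Midwest (4900.86)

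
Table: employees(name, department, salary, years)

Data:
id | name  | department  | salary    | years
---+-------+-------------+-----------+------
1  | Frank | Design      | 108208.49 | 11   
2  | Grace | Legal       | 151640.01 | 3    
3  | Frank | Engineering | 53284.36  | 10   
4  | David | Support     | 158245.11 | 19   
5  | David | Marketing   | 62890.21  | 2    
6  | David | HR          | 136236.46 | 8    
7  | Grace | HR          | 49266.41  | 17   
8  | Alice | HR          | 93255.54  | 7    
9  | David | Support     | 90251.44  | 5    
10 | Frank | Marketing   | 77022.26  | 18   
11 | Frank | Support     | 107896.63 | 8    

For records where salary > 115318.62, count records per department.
SELECT department, COUNT(*)
FROM employees
WHERE salary > 115318.62
GROUP BY department

Note: WHERE filters rows before grouping.

Result:
  HR: 1
  Legal: 1
  Support: 1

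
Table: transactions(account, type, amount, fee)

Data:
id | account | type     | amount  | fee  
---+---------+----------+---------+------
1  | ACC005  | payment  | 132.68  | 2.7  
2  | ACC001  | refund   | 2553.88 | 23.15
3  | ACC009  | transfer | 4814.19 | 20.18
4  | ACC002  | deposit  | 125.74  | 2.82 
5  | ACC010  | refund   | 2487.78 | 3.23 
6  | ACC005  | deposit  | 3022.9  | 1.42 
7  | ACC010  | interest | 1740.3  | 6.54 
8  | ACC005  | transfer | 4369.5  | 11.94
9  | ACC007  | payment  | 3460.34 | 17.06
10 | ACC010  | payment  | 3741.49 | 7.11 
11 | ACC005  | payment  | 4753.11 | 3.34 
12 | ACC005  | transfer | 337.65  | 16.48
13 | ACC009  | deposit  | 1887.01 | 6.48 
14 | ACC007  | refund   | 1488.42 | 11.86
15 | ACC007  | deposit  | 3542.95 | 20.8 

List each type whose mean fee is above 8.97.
SELECT type, AVG(fee)
FROM transactions
GROUP BY type
HAVING AVG(fee) > 8.97

Result:
  refund: avg=12.75
  transfer: avg=16.20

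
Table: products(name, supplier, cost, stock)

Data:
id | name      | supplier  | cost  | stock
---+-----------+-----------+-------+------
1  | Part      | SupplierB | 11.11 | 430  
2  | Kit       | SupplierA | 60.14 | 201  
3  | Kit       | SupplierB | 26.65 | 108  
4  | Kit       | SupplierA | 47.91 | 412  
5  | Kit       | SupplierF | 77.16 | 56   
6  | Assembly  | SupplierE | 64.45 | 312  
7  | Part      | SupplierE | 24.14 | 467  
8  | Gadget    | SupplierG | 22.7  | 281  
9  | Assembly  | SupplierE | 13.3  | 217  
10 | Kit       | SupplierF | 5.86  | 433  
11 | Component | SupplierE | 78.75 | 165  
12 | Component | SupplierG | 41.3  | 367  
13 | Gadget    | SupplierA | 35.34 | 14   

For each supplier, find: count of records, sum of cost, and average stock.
SELECT supplier,
       COUNT(*) as cnt,
       SUM(cost) as total_cost,
       AVG(stock) as avg_stock
FROM products
GROUP BY supplier

Result:
  SupplierA: 3 records, 143.39 total cost, 209.00 avg stock
  SupplierB: 2 records, 37.76 total cost, 269.00 avg stock
  SupplierE: 4 records, 180.64 total cost, 290.25 avg stock
  SupplierF: 2 records, 83.02 total cost, 244.50 avg stock
  SupplierG: 2 records, 64.00 total cost, 324.00 avg stock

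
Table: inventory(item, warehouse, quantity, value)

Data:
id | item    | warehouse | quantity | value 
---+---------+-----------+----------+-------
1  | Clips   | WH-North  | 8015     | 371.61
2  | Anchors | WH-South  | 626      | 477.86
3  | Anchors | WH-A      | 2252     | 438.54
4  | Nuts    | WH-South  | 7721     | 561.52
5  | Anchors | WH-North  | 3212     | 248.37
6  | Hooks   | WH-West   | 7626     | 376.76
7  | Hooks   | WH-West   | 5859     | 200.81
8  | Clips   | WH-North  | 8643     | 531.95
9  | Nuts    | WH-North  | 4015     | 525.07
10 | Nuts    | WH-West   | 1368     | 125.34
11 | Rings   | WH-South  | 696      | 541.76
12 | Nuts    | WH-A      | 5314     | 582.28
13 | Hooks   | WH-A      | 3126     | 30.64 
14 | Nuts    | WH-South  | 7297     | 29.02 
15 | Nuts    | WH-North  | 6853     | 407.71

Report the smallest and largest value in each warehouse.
SELECT warehouse, MIN(value), MAX(value)
FROM inventory
GROUP BY warehouse

Result:
  WH-A: min=30.64, max=582.28
  WH-North: min=248.37, max=531.95
  WH-South: min=29.02, max=561.52
  WH-West: min=125.34, max=376.76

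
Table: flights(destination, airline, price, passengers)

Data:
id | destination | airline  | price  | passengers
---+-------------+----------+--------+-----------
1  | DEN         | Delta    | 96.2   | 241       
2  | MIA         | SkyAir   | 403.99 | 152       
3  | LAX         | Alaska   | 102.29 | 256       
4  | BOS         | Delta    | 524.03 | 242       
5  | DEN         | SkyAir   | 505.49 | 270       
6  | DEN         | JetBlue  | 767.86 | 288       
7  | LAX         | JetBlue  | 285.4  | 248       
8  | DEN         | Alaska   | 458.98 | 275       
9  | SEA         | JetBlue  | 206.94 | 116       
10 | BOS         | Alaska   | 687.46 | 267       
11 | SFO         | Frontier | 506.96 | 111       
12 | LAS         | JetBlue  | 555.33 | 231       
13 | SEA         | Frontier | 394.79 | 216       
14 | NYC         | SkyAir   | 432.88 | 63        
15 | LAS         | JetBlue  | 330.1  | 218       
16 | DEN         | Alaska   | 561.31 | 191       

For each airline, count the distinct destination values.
SELECT airline, COUNT(DISTINCT destination)
FROM flights
GROUP BY airline

Result:
  Alaska: 3 distinct
  Delta: 2 distinct
  Frontier: 2 distinct
  JetBlue: 4 distinct
  SkyAir: 3 distinct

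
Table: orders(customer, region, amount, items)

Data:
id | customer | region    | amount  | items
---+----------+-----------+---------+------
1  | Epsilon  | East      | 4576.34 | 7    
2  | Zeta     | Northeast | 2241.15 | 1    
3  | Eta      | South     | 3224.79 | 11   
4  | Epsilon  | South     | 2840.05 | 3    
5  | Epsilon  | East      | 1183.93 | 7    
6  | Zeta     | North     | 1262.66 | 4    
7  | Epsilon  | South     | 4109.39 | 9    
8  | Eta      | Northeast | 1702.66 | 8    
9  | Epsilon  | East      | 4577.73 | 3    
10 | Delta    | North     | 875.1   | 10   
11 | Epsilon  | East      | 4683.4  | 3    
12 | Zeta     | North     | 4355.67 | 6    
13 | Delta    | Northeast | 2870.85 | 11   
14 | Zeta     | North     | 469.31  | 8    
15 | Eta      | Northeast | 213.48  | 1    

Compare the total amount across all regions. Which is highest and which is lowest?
SELECT region, SUM(amount)
FROM orders
GROUP BY region
ORDER BY SUM(amount)

All groups:
  North: 6962.74
  Northeast: 7028.14
  South: 10174.23
  East: 15021.40

Highest: East (15021.40)
Lowest: North (6962.74)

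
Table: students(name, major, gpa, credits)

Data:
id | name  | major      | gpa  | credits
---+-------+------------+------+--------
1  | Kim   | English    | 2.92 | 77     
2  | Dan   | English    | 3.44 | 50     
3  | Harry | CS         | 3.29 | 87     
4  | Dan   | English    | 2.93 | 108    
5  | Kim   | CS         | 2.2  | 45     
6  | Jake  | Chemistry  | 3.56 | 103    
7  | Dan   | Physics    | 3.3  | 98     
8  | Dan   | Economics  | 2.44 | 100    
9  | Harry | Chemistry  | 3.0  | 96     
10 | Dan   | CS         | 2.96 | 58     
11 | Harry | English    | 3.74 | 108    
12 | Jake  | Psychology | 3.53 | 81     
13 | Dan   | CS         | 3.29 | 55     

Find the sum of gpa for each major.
SELECT major, SUM(gpa) as result
FROM students
GROUP BY major

Result:
  CS: 11.74
  Chemistry: 6.56
  Economics: 2.44
  English: 13.03
  Physics: 3.30
  Psychology: 3.53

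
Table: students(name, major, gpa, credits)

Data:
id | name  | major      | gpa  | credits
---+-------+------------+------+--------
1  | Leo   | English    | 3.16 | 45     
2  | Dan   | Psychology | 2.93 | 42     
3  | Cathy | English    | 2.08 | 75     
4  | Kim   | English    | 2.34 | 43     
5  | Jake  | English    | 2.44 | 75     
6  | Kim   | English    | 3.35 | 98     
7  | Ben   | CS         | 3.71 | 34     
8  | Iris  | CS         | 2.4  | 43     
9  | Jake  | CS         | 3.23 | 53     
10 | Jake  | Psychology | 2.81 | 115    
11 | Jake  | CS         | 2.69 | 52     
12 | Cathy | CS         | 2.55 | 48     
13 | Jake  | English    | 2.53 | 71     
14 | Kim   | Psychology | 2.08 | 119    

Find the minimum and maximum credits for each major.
SELECT major, MIN(credits), MAX(credits)
FROM students
GROUP BY major

Result:
  CS: min=34, max=53
  English: min=43, max=98
  Psychology: min=42, max=119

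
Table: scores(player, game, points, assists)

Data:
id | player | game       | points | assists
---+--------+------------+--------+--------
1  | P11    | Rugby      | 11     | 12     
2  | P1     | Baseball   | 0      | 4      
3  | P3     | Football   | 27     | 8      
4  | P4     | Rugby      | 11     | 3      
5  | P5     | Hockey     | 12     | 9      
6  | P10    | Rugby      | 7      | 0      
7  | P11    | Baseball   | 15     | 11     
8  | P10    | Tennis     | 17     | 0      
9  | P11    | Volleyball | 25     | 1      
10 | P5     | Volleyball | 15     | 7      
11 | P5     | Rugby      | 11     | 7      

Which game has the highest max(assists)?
SELECT game, MAX(assists) as val
FROM scores
GROUP BY game
ORDER BY val DESC
LIMIT 1

Result: Rugby with max(assists) = 12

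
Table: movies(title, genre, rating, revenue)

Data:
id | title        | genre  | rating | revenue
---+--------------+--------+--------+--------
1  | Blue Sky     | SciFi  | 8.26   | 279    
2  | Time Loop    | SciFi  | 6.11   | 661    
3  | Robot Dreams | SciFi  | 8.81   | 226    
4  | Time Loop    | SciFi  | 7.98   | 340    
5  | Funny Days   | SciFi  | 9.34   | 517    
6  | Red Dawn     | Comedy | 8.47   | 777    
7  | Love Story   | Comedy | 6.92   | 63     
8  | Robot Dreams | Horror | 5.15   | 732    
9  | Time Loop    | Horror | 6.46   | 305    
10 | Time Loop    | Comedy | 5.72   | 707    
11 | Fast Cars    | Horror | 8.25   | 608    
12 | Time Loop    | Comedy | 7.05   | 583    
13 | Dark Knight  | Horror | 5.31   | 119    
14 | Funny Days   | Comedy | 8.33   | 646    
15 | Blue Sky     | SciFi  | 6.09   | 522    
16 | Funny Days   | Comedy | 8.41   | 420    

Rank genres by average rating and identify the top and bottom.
SELECT genre, AVG(rating)
FROM movies
GROUP BY genre
ORDER BY AVG(rating)

All groups:
  Horror: 6.29
  Comedy: 7.48
  SciFi: 7.77

Highest: SciFi (7.77)
Lowest: Horror (6.29)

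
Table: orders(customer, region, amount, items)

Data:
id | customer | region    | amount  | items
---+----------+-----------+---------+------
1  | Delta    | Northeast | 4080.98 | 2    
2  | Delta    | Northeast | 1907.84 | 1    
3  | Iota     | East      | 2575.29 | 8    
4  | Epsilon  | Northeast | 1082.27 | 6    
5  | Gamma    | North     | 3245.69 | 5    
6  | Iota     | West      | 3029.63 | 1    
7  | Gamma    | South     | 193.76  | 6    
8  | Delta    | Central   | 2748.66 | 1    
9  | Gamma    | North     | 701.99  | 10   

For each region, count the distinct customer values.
SELECT region, COUNT(DISTINCT customer)
FROM orders
GROUP BY region

Result:
  Central: 1 distinct
  East: 1 distinct
  North: 1 distinct
  Northeast: 2 distinct
  South: 1 distinct
  West: 1 distinct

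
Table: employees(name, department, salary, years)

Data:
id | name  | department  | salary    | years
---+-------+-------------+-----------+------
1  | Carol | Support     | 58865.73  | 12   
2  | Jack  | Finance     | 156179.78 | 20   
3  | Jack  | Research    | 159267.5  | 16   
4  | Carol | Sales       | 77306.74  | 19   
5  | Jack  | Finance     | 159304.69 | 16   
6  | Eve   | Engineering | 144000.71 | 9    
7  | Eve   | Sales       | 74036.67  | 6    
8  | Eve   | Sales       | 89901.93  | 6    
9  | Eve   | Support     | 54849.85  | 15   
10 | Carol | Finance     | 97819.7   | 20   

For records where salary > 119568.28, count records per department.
SELECT department, COUNT(*)
FROM employees
WHERE salary > 119568.28
GROUP BY department

Note: WHERE filters rows before grouping.

Result:
  Engineering: 1
  Finance: 2
  Research: 1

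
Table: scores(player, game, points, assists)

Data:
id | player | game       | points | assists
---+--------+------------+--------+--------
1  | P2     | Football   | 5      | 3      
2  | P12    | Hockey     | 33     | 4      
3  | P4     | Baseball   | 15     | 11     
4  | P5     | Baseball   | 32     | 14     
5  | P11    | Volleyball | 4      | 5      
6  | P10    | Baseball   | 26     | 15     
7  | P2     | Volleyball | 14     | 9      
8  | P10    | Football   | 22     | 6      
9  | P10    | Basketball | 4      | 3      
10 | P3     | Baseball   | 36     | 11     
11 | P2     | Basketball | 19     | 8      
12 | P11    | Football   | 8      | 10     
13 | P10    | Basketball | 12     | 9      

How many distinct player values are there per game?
SELECT game, COUNT(DISTINCT player)
FROM scores
GROUP BY game

Result:
  Baseball: 4 distinct
  Basketball: 2 distinct
  Football: 3 distinct
  Hockey: 1 distinct
  Volleyball: 2 distinct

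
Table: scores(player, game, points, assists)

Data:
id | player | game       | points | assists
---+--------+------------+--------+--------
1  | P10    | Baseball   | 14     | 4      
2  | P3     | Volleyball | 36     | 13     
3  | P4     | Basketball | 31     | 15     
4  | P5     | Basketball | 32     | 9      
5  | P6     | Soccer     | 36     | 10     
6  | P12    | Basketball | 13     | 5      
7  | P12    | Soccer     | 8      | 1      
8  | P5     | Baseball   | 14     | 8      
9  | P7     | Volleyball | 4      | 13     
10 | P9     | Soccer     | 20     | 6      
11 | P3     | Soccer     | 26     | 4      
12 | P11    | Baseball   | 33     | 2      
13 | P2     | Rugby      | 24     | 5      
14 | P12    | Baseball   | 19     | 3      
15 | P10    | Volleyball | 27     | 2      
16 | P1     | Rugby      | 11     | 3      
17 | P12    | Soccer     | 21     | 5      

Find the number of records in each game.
SELECT game, COUNT(*) as count
FROM scores
GROUP BY game

Result:
  Baseball: 4
  Basketball: 3
  Rugby: 2
  Soccer: 5
  Volleyball: 3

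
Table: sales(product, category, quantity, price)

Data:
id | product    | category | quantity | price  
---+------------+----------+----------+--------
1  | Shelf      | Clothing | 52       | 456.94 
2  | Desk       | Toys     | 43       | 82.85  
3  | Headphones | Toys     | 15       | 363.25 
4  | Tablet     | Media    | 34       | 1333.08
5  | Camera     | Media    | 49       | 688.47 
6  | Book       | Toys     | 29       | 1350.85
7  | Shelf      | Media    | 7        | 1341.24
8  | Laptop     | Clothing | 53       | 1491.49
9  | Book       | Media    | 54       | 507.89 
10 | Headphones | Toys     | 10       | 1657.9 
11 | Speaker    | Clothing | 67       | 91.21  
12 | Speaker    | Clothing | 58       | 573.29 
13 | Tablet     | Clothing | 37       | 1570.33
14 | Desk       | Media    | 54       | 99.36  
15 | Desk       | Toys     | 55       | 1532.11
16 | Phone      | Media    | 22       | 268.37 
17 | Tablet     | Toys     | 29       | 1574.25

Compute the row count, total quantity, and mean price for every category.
SELECT category,
       COUNT(*) as cnt,
       SUM(quantity) as total_quantity,
       AVG(price) as avg_price
FROM sales
GROUP BY category

Result:
  Clothing: 5 records, 267 total quantity, 836.65 avg price
  Media: 6 records, 220 total quantity, 706.40 avg price
  Toys: 6 records, 181 total quantity, 1093.54 avg price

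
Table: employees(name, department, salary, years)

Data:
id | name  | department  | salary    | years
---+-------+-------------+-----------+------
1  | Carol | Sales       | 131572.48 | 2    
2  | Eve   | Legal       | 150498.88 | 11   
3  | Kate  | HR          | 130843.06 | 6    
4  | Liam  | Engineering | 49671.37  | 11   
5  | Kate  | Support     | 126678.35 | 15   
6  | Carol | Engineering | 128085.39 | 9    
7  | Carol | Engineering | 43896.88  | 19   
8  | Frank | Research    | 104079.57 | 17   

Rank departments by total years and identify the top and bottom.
SELECT department, SUM(years)
FROM employees
GROUP BY department
ORDER BY SUM(years)

All groups:
  Sales: 2
  HR: 6
  Legal: 11
  Support: 15
  Research: 17
  Engineering: 39

Highest: Engineering (39)
Lowest: Sales (2)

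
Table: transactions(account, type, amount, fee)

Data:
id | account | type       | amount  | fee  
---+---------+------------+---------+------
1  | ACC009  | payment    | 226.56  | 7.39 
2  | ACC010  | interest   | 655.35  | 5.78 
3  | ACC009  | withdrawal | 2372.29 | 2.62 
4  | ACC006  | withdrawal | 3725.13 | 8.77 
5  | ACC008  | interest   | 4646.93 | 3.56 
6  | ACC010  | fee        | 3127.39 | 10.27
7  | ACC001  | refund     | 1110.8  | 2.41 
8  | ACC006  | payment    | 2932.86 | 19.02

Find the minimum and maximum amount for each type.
SELECT type, MIN(amount), MAX(amount)
FROM transactions
GROUP BY type

Result:
  fee: min=3127.39, max=3127.39
  interest: min=655.35, max=4646.93
  payment: min=226.56, max=2932.86
  refund: min=1110.80, max=1110.80
  withdrawal: min=2372.29, max=3725.13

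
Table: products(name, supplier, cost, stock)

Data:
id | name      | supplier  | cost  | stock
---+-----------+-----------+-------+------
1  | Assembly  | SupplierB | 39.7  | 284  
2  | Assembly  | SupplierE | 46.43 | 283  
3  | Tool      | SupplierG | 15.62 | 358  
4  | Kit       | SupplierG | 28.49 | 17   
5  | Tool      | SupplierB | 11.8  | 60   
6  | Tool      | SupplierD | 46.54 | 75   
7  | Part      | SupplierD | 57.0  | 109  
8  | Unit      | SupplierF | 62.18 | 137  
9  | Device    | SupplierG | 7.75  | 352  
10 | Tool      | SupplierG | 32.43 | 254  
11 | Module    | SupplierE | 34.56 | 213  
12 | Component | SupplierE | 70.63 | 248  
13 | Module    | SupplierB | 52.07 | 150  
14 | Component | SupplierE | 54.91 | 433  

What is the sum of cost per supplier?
SELECT supplier, SUM(cost) as result
FROM products
GROUP BY supplier

Result:
  SupplierB: 103.57
  SupplierD: 103.54
  SupplierE: 206.53
  SupplierF: 62.18
  SupplierG: 84.29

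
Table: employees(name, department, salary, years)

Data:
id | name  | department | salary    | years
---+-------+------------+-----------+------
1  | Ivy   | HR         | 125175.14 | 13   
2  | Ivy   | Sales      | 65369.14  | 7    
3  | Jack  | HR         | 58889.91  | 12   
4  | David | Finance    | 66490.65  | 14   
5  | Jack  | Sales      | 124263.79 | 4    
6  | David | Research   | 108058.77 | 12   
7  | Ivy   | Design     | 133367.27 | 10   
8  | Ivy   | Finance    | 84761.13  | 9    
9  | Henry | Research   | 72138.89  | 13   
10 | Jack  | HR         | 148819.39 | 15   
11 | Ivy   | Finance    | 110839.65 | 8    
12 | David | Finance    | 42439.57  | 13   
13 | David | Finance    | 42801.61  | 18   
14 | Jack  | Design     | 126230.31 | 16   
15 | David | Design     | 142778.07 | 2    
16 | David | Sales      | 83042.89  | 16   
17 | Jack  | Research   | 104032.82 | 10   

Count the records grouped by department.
SELECT department, COUNT(*) as count
FROM employees
GROUP BY department

Result:
  Design: 3
  Finance: 5
  HR: 3
  Research: 3
  Sales: 3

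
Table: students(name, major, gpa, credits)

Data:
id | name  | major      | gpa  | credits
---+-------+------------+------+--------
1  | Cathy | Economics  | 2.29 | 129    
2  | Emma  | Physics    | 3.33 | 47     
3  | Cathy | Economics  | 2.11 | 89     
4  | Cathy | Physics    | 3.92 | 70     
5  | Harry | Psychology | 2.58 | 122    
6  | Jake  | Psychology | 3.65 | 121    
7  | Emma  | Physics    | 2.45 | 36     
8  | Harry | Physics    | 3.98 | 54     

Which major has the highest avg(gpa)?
SELECT major, AVG(gpa) as val
FROM students
GROUP BY major
ORDER BY val DESC
LIMIT 1

Result: Physics with avg(gpa) = 3.42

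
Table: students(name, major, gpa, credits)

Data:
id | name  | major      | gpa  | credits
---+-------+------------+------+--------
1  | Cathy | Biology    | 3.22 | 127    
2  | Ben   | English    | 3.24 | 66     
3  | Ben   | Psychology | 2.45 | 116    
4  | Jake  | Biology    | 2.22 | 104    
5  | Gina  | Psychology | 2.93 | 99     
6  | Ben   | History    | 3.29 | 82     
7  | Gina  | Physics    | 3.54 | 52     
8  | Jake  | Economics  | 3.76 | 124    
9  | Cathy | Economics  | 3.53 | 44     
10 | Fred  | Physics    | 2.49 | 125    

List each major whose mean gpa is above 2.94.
SELECT major, AVG(gpa)
FROM students
GROUP BY major
HAVING AVG(gpa) > 2.94

Result:
  Economics: avg=3.65
  English: avg=3.24
  History: avg=3.29
  Physics: avg=3.02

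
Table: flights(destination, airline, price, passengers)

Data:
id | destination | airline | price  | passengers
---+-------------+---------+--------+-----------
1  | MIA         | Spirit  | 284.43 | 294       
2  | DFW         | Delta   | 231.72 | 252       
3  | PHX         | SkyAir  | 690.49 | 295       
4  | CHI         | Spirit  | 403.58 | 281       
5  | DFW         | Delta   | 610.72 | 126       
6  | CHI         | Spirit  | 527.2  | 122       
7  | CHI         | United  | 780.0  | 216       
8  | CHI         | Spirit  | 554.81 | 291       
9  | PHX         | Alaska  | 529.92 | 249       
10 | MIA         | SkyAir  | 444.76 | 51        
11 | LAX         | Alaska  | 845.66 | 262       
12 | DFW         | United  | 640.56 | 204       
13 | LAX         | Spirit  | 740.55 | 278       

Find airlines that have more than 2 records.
SELECT airline, COUNT(*) as cnt
FROM flights
GROUP BY airline
HAVING COUNT(*) > 2

Result:
  Spirit: 5

Note: HAVING filters groups after aggregation, WHERE filters rows before.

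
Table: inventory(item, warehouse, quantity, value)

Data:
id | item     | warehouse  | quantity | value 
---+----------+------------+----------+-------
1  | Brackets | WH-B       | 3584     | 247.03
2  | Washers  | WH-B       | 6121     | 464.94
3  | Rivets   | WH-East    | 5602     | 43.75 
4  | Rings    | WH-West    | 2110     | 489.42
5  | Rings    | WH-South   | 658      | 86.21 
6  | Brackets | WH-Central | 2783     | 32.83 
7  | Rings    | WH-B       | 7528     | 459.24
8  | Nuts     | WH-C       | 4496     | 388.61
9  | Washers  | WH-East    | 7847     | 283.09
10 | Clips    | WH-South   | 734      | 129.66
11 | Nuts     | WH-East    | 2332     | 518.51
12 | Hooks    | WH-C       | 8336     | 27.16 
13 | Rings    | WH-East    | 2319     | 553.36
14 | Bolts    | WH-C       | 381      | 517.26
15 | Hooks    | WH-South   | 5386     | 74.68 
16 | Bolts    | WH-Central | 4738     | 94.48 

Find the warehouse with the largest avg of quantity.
SELECT warehouse, AVG(quantity) as val
FROM inventory
GROUP BY warehouse
ORDER BY val DESC
LIMIT 1

Result: WH-B with avg(quantity) = 5744.33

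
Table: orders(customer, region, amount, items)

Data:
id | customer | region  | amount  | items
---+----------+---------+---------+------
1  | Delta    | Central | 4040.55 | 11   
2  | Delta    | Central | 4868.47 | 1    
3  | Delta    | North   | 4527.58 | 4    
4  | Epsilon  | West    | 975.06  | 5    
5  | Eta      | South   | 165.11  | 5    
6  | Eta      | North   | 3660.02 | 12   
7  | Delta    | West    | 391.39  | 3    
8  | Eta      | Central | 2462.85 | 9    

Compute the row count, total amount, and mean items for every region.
SELECT region,
       COUNT(*) as cnt,
       SUM(amount) as total_amount,
       AVG(items) as avg_items
FROM orders
GROUP BY region

Result:
  Central: 3 records, 11371.87 total amount, 7.00 avg items
  North: 2 records, 8187.60 total amount, 8.00 avg items
  South: 1 records, 165.11 total amount, 5.00 avg items
  West: 2 records, 1366.45 total amount, 4.00 avg items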